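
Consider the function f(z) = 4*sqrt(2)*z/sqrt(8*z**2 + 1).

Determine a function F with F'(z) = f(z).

An antiderivative is F(z) = sqrt(2)*sqrt(8*z**2 + 1)/2.

The substitution u = 4*z**2 + 1/2 works: f is exactly (dF/du)*(du/dz) for that inner function.
Check: d/dz[sqrt(2)*sqrt(8*z**2 + 1)/2] = 4*sqrt(2)*z/sqrt(8*z**2 + 1) = f(z).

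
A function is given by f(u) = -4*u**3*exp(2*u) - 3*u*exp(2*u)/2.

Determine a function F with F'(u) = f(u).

f has the shape v'r + vr' for v = -2*u**3 + 3*u**2 - 15*u/4 + 15/8 and r = exp(2*u) — it is the derivative of the product v*r.
Check: d/du[(-16*u**3 + 24*u**2 - 30*u + 15)*exp(2*u)/8] = -4*u**3*exp(2*u) - 3*u*exp(2*u)/2 = f(u).

An antiderivative is F(u) = (-16*u**3 + 24*u**2 - 30*u + 15)*exp(2*u)/8.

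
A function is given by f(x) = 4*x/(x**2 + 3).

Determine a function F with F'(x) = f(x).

An antiderivative is F(x) = 2*log(x**2 + 3).

The substitution u = x**2 + 3 works: f is exactly (dF/du)*(du/dx) for that inner function.
Check: d/dx[2*log(x**2 + 3)] = 4*x/(x**2 + 3) = f(x).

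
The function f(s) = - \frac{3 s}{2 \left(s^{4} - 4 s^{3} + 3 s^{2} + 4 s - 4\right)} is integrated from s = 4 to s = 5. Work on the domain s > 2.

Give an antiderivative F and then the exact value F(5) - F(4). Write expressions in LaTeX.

The denominator factors as 2 \left(s - 2\right)^{2} \left(s - 1\right) \left(s + 1\right); partial fractions split f into directly integrable pieces: - \frac{1}{12 \left(s + 1\right)} - \frac{3}{4 \left(s - 1\right)} + \frac{5}{6 \left(s - 2\right)} - \frac{1}{\left(s - 2\right)^{2}}.
F(s) = \frac{5 \log{\left(s - 2 \right)}}{6} - \frac{3 \log{\left(s - 1 \right)}}{4} - \frac{\log{\left(s + 1 \right)}}{12} + \frac{3}{3 s - 6} is an antiderivative of f.
Check: d/ds[\frac{5 \log{\left(s - 2 \right)}}{6} - \frac{3 \log{\left(s - 1 \right)}}{4} - \frac{\log{\left(s + 1 \right)}}{12} + \frac{3}{3 s - 6}] = - \frac{3 s}{2 s^{4} - 8 s^{3} + 6 s^{2} + 8 s - 8}, which equals f(s).
F(5) = - \frac{3 \log{\left(4 \right)}}{4} - \frac{\log{\left(6 \right)}}{12} + \frac{1}{3} + \frac{5 \log{\left(3 \right)}}{6}; F(4) = - \frac{3 \log{\left(3 \right)}}{4} - \frac{\log{\left(5 \right)}}{12} + \frac{1}{2} + \frac{5 \log{\left(2 \right)}}{6}.
Integral = F(5) - F(4) = - \frac{3 \log{\left(4 \right)}}{4} - \frac{5 \log{\left(2 \right)}}{6} - \frac{1}{6} - \frac{\log{\left(6 \right)}}{12} + \frac{\log{\left(5 \right)}}{12} + \frac{19 \log{\left(3 \right)}}{12}.

Antiderivative: F(s) = \frac{5 \log{\left(s - 2 \right)}}{6} - \frac{3 \log{\left(s - 1 \right)}}{4} - \frac{\log{\left(s + 1 \right)}}{12} + \frac{3}{3 s - 6}; value = - \frac{3 \log{\left(4 \right)}}{4} - \frac{5 \log{\left(2 \right)}}{6} - \frac{1}{6} - \frac{\log{\left(6 \right)}}{12} + \frac{\log{\left(5 \right)}}{12} + \frac{19 \log{\left(3 \right)}}{12}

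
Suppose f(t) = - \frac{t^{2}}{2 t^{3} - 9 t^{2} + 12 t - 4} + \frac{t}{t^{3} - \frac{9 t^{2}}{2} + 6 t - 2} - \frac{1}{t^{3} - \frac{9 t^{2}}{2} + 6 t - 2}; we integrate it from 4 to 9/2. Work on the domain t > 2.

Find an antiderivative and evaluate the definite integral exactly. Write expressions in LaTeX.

Antiderivative: F(t) = - \frac{4 t \log{\left(t - 2 \right)} + 5 t \log{\left(t - \frac{1}{2} \right)} - 8 \log{\left(t - 2 \right)} - 10 \log{\left(t - \frac{1}{2} \right)} - 12}{18 \left(t - 2\right)}; value = - \frac{5 \log{\left(4 \right)}}{18} - \frac{2 \log{\left(\frac{5}{2} \right)}}{9} - \frac{1}{15} + \frac{2 \log{\left(2 \right)}}{9} + \frac{5 \log{\left(\frac{7}{2} \right)}}{18}

Factor the denominator (\left(t - 2\right)^{2} \left(2 t - 1\right)) and decompose: f = - \frac{5}{9 \left(2 t - 1\right)} - \frac{2}{9 \left(t - 2\right)} - \frac{2}{3 \left(t - 2\right)^{2}}; each piece integrates to a log, atan, or power term.
F(t) = - \frac{4 t \log{\left(t - 2 \right)} + 5 t \log{\left(t - \frac{1}{2} \right)} - 8 \log{\left(t - 2 \right)} - 10 \log{\left(t - \frac{1}{2} \right)} - 12}{18 \left(t - 2\right)} is an antiderivative of f.
Check: d/dt[- \frac{4 t \log{\left(t - 2 \right)} + 5 t \log{\left(t - \frac{1}{2} \right)} - 8 \log{\left(t - 2 \right)} - 10 \log{\left(t - \frac{1}{2} \right)} - 12}{18 \left(t - 2\right)}] = \frac{- t^{2} + 2 t - 2}{2 t^{3} - 9 t^{2} + 12 t - 4}, which equals f(t).
F(9/2) = - \frac{5 \log{\left(4 \right)}}{18} - \frac{2 \log{\left(\frac{5}{2} \right)}}{9} + \frac{4}{15}; F(4) = - \frac{5 \log{\left(\frac{7}{2} \right)}}{18} - \frac{2 \log{\left(2 \right)}}{9} + \frac{1}{3}.
Integral = F(9/2) - F(4) = - \frac{5 \log{\left(4 \right)}}{18} - \frac{2 \log{\left(\frac{5}{2} \right)}}{9} - \frac{1}{15} + \frac{2 \log{\left(2 \right)}}{9} + \frac{5 \log{\left(\frac{7}{2} \right)}}{18}.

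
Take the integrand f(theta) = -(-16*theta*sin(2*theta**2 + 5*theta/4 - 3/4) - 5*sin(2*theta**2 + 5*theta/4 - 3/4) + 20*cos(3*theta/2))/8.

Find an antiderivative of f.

An antiderivative is F(theta) = -(10*sin(3*theta/2) + 3*cos(2*theta**2 + 5*theta/4 - 3/4))/6.

An antiderivative F(theta) passes only if d/dtheta[F] lands on f(theta) exactly.
Check: d/dtheta[-(10*sin(3*theta/2) + 3*cos(2*theta**2 + 5*theta/4 - 3/4))/6] = 2*theta*sin(2*theta**2 + 5*theta/4 - 3/4) + 5*sin(2*theta**2 + 5*theta/4 - 3/4)/8 - 5*cos(3*theta/2)/2, which equals f(theta).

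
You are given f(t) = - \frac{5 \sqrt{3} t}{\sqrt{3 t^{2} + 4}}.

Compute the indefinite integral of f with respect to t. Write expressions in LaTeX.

f matches the chain-rule pattern g'(h)*h' with inner function h(t) = t^{2} + \frac{4}{3}; substituting u = h(t) collapses the integral.
Check: d/dt[- \frac{5 \sqrt{3} \sqrt{3 t^{2} + 4}}{3}] = - \frac{5 \sqrt{3} t}{\sqrt{3 t^{2} + 4}} = f(t).

F(t) = - \frac{5 \sqrt{3} \sqrt{3 t^{2} + 4}}{3} + C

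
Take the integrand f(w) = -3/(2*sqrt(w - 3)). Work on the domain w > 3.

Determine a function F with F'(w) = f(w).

For F(w) to be correct the identity F'(w) - f(w) = 0 must hold.
Check: d/dw[-3*sqrt(w - 3)] = -3/(2*sqrt(w - 3)) = f(w).

An antiderivative is F(w) = -3*sqrt(w - 3).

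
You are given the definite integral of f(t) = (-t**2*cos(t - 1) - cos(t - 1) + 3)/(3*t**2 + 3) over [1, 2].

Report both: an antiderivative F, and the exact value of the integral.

Antiderivative: F(t) = (-sin(t - 1) + 3*atan(t))/3; value = -pi/4 - sin(1)/3 + atan(2)

Since d/dt undoes antidifferentiation here, F'(t) = f(t) is required of F(t).
F(t) = (-sin(t - 1) + 3*atan(t))/3 is an antiderivative of f.
Check: d/dt[(-sin(t - 1) + 3*atan(t))/3] = (-t**2*cos(t - 1) - cos(t - 1) + 3)/(3*t**2 + 3) = f(t).
F(2) = -sin(1)/3 + atan(2); F(1) = pi/4.
Integral = F(2) - F(1) = -pi/4 - sin(1)/3 + atan(2).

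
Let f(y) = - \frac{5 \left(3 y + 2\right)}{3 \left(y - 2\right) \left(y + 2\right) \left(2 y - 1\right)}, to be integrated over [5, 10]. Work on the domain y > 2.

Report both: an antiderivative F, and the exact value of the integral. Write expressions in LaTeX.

Factor the denominator (3 \left(y - 2\right) \left(y + 2\right) \left(2 y - 1\right)) and decompose: f = \frac{14}{9 \left(2 y - 1\right)} + \frac{1}{3 \left(y + 2\right)} - \frac{10}{9 \left(y - 2\right)}; each piece integrates to a log, atan, or power term.
F(y) = \frac{- 10 \log{\left(y - 2 \right)} + 7 \log{\left(y - \frac{1}{2} \right)} + 3 \log{\left(y + 2 \right)}}{9} is an antiderivative of f.
Check: d/dy[\frac{- 10 \log{\left(y - 2 \right)} + 7 \log{\left(y - \frac{1}{2} \right)} + 3 \log{\left(y + 2 \right)}}{9}] = \frac{- 15 y - 10}{6 y^{3} - 3 y^{2} - 24 y + 12}, which equals f(y).
F(10) = - \frac{10 \log{\left(8 \right)}}{9} + \frac{\log{\left(12 \right)}}{3} + \frac{7 \log{\left(\frac{19}{2} \right)}}{9}; F(5) = - \frac{10 \log{\left(3 \right)}}{9} + \frac{\log{\left(7 \right)}}{3} + \frac{7 \log{\left(\frac{9}{2} \right)}}{9}.
Integral = F(10) - F(5) = - \frac{10 \log{\left(8 \right)}}{9} - \frac{7 \log{\left(\frac{9}{2} \right)}}{9} - \frac{\log{\left(7 \right)}}{3} + \frac{\log{\left(12 \right)}}{3} + \frac{10 \log{\left(3 \right)}}{9} + \frac{7 \log{\left(\frac{19}{2} \right)}}{9}.

Antiderivative: F(y) = \frac{- 10 \log{\left(y - 2 \right)} + 7 \log{\left(y - \frac{1}{2} \right)} + 3 \log{\left(y + 2 \right)}}{9}; value = - \frac{10 \log{\left(8 \right)}}{9} - \frac{7 \log{\left(\frac{9}{2} \right)}}{9} - \frac{\log{\left(7 \right)}}{3} + \frac{\log{\left(12 \right)}}{3} + \frac{10 \log{\left(3 \right)}}{9} + \frac{7 \log{\left(\frac{19}{2} \right)}}{9}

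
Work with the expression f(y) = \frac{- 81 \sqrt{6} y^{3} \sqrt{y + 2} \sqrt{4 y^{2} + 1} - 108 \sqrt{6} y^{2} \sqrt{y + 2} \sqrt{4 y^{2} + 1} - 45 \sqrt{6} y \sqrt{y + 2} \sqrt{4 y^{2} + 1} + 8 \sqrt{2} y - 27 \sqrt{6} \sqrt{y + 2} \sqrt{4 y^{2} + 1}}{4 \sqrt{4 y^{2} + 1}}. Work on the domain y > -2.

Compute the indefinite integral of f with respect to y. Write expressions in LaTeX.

F(y) = - 9 y^{4} \sqrt{\frac{3 y}{2} + 3} - 18 y^{3} \sqrt{\frac{3 y}{2} + 3} - 9 y^{2} \sqrt{\frac{3 y}{2} + 3} - 15 y \sqrt{\frac{3 y}{2} + 3} + 6 \sqrt{\frac{3 y}{2} + 3} + \sqrt{2 y^{2} + \frac{1}{2}} + C

An antiderivative F(y) passes only if d/dy[F] lands on f(y) exactly.
Check: d/dy[- 9 y^{4} \sqrt{\frac{3 y}{2} + 3} - 18 y^{3} \sqrt{\frac{3 y}{2} + 3} - 9 y^{2} \sqrt{\frac{3 y}{2} + 3} - 15 y \sqrt{\frac{3 y}{2} + 3} + 6 \sqrt{\frac{3 y}{2} + 3} + \sqrt{2 y^{2} + \frac{1}{2}}] = \frac{\sqrt{2} \left(- 81 \sqrt{3} y^{4} \sqrt{4 y^{2} + 1} - 270 \sqrt{3} y^{3} \sqrt{4 y^{2} + 1} - 261 \sqrt{3} y^{2} \sqrt{4 y^{2} + 1} + 8 y \sqrt{y + 2} - 117 \sqrt{3} y \sqrt{4 y^{2} + 1} - 54 \sqrt{3} \sqrt{4 y^{2} + 1}\right)}{4 \sqrt{y + 2} \sqrt{4 y^{2} + 1}}, which equals f(y).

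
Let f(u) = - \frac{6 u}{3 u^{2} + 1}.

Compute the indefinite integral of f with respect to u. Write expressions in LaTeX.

The substitution w = 3 u^{2} + 1 works: f is exactly (dF/dw)*(dw/du) for that inner function.
Check: d/du[- \log{\left(3 u^{2} + 1 \right)}] = - \frac{6 u}{3 u^{2} + 1} = f(u).

F(u) = - \log{\left(3 u^{2} + 1 \right)} + C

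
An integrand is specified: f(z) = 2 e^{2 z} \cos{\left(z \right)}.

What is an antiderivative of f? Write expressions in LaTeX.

An antiderivative is F(z) = \frac{2 \left(\sin{\left(z \right)} + 2 \cos{\left(z \right)}\right) e^{2 z}}{5}.

A candidate is checked by its d/dz: the result must match f(z).
Check: d/dz[\frac{2 \left(\sin{\left(z \right)} + 2 \cos{\left(z \right)}\right) e^{2 z}}{5}] = 2 e^{2 z} \cos{\left(z \right)} = f(z).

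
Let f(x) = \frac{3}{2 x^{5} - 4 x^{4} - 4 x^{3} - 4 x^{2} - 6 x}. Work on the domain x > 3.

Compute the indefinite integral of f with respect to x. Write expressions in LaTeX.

F(x) = - \frac{\log{\left(x \right)}}{2} + \frac{\log{\left(x - 3 \right)}}{80} + \frac{3 \log{\left(x + 1 \right)}}{16} + \frac{3 \log{\left(x^{2} + 1 \right)}}{20} + \frac{3 \operatorname{atan}{\left(x \right)}}{20} + C

The denominator factors as 2 x \left(x - 3\right) \left(x + 1\right) \left(x^{2} + 1\right); partial fractions split f into directly integrable pieces: \frac{3 \left(2 x + 1\right)}{20 \left(x^{2} + 1\right)} + \frac{3}{16 \left(x + 1\right)} + \frac{1}{80 \left(x - 3\right)} - \frac{1}{2 x}.
Check: d/dx[- \frac{\log{\left(x \right)}}{2} + \frac{\log{\left(x - 3 \right)}}{80} + \frac{3 \log{\left(x + 1 \right)}}{16} + \frac{3 \log{\left(x^{2} + 1 \right)}}{20} + \frac{3 \operatorname{atan}{\left(x \right)}}{20}] = \frac{3}{2 x^{5} - 4 x^{4} - 4 x^{3} - 4 x^{2} - 6 x} = f(x).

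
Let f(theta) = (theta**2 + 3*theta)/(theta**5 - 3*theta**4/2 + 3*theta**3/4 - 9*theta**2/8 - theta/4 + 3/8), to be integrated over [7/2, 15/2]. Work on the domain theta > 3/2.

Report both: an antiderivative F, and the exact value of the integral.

Factor the denominator ((2*theta - 3)*(2*theta - 1)*(2*theta + 1)*(theta**2 + 1)) and decompose: f = 8*(7*theta - 9)/(65*(theta**2 + 1)) - 1/(2*theta + 1) - 14/(5*(2*theta - 1)) + 27/(13*(2*theta - 3)); each piece integrates to a log, atan, or power term.
F(theta) = 27*log(theta - 3/2)/26 - 7*log(theta - 1/2)/5 - log(theta + 1/2)/2 + 28*log(theta**2 + 1)/65 - 72*atan(theta)/65 is an antiderivative of f.
Check: d/dtheta[27*log(theta - 3/2)/26 - 7*log(theta - 1/2)/5 - log(theta + 1/2)/2 + 28*log(theta**2 + 1)/65 - 72*atan(theta)/65] = (8*theta**2 + 24*theta)/(8*theta**5 - 12*theta**4 + 6*theta**3 - 9*theta**2 - 2*theta + 3), which equals f(theta).
F(15/2) = -7*log(7)/5 - 72*atan(15/2)/65 - log(8)/2 + 28*log(229/4)/65 + 27*log(6)/26; F(7/2) = -7*log(3)/5 - 72*atan(7/2)/65 - log(4)/2 + 27*log(2)/26 + 28*log(53/4)/65.
Integral = F(15/2) - F(7/2) = -7*log(7)/5 - 72*atan(15/2)/65 - 28*log(53/4)/65 - log(8)/2 - 27*log(2)/26 + log(4)/2 + 72*atan(7/2)/65 + 7*log(3)/5 + 28*log(229/4)/65 + 27*log(6)/26.

Antiderivative: F(theta) = 27*log(theta - 3/2)/26 - 7*log(theta - 1/2)/5 - log(theta + 1/2)/2 + 28*log(theta**2 + 1)/65 - 72*atan(theta)/65; value = -7*log(7)/5 - 72*atan(15/2)/65 - 28*log(53/4)/65 - log(8)/2 - 27*log(2)/26 + log(4)/2 + 72*atan(7/2)/65 + 7*log(3)/5 + 28*log(229/4)/65 + 27*log(6)/26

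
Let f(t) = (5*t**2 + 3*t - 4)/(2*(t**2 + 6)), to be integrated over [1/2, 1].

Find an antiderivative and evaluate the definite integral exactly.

Since d/dt undoes antidifferentiation here, F'(t) = f(t) is required of F(t).
F(t) = 5*t/2 + 3*log(t**2 + 6)/4 - 17*sqrt(6)*atan(sqrt(6)*t/6)/6 is an antiderivative of f.
Check: d/dt[5*t/2 + 3*log(t**2 + 6)/4 - 17*sqrt(6)*atan(sqrt(6)*t/6)/6] = (5*t**2 + 3*t - 4)/(2*t**2 + 12), which equals f(t).
F(1) = -17*sqrt(6)*atan(sqrt(6)/6)/6 + 3*log(7)/4 + 5/2; F(1/2) = -17*sqrt(6)*atan(sqrt(6)/12)/6 + 5/4 + 3*log(25/4)/4.
Integral = F(1) - F(1/2) = -17*sqrt(6)*atan(sqrt(6)/6)/6 - 3*log(25/4)/4 + 5/4 + 17*sqrt(6)*atan(sqrt(6)/12)/6 + 3*log(7)/4.

Antiderivative: F(t) = 5*t/2 + 3*log(t**2 + 6)/4 - 17*sqrt(6)*atan(sqrt(6)*t/6)/6; value = -17*sqrt(6)*atan(sqrt(6)/6)/6 - 3*log(25/4)/4 + 5/4 + 17*sqrt(6)*atan(sqrt(6)/12)/6 + 3*log(7)/4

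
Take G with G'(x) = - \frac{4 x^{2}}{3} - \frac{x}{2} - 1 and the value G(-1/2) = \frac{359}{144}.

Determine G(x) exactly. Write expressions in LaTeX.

G(x) = - \frac{4 x^{3}}{9} - \frac{x^{2}}{4} - x + 2

Integrate term by term and add the pieces.
A general antiderivative is - \frac{4 x^{3}}{9} - \frac{x^{2}}{4} - x + C.
The condition gives C = \frac{359}{144} - (\frac{71}{144}) = 2.
So G(x) = - \frac{4 x^{3}}{9} - \frac{x^{2}}{4} - x + 2.
Check: d/dx[- \frac{4 x^{3}}{9} - \frac{x^{2}}{4} - x + 2] = - \frac{4 x^{2}}{3} - \frac{x}{2} - 1 = G'(x).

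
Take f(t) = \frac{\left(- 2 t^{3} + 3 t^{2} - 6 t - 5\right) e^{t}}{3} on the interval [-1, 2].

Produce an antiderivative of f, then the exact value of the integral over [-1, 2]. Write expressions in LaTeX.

Recognize the product-rule pattern: f = u'v + uv' with u = - \frac{2 t^{3}}{3} + 3 t^{2} - 8 t + \frac{19}{3}, v = e^{t}, so integration by parts undoes it.
F(t) = \frac{\left(- 2 t^{3} + 9 t^{2} - 24 t + 19\right) e^{t}}{3} is an antiderivative of f.
Check: d/dt[\frac{\left(- 2 t^{3} + 9 t^{2} - 24 t + 19\right) e^{t}}{3}] = - \frac{2 t^{3} e^{t}}{3} + t^{2} e^{t} - 2 t e^{t} - \frac{5 e^{t}}{3}, which equals f(t).
F(2) = - 3 e^{2}; F(-1) = \frac{18}{e}.
Integral = F(2) - F(-1) = - 3 e^{2} - \frac{18}{e}.

Antiderivative: F(t) = \frac{\left(- 2 t^{3} + 9 t^{2} - 24 t + 19\right) e^{t}}{3}; value = - 3 e^{2} - \frac{18}{e}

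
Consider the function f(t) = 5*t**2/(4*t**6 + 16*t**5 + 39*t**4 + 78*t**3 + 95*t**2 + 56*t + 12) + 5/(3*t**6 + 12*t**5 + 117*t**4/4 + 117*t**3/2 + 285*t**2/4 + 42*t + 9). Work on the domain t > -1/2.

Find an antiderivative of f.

Factor the denominator (3*(t + 1)**2*(2*t + 1)*(2*t + 3)*(t**2 + 4)) and decompose: f = -8*(2*t - 1)/(255*(t**2 + 4)) - 86/(15*(2*t + 3)) + 190/(51*(2*t + 1)) + 16/(15*(t + 1)) - 7/(3*(t + 1)**2); each piece integrates to a log, atan, or power term.
Check: d/dt[(475*t*log(t + 1/2) + 272*t*log(t + 1) - 731*t*log(t + 3/2) - 8*t*log(t**2 + 4) + 4*t*atan(t/2) + 475*log(t + 1/2) + 272*log(t + 1) - 731*log(t + 3/2) - 8*log(t**2 + 4) + 4*atan(t/2) + 595)/(255*(t + 1))] = (15*t**2 + 20)/(12*t**6 + 48*t**5 + 117*t**4 + 234*t**3 + 285*t**2 + 168*t + 36), which equals f(t).

An antiderivative is F(t) = (475*t*log(t + 1/2) + 272*t*log(t + 1) - 731*t*log(t + 3/2) - 8*t*log(t**2 + 4) + 4*t*atan(t/2) + 475*log(t + 1/2) + 272*log(t + 1) - 731*log(t + 3/2) - 8*log(t**2 + 4) + 4*atan(t/2) + 595)/(255*(t + 1)).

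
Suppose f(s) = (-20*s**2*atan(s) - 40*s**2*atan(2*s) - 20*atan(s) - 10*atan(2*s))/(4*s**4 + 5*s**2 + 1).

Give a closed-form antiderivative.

f has the shape u'v + uv' for u = -10*atan(s) and v = atan(2*s) — it is the derivative of the product u*v.
Check: d/ds[-10*atan(s)*atan(2*s)] = (-20*s**2*atan(s) - 40*s**2*atan(2*s) - 20*atan(s) - 10*atan(2*s))/(4*s**4 + 5*s**2 + 1) = f(s).

An antiderivative is F(s) = -10*atan(s)*atan(2*s).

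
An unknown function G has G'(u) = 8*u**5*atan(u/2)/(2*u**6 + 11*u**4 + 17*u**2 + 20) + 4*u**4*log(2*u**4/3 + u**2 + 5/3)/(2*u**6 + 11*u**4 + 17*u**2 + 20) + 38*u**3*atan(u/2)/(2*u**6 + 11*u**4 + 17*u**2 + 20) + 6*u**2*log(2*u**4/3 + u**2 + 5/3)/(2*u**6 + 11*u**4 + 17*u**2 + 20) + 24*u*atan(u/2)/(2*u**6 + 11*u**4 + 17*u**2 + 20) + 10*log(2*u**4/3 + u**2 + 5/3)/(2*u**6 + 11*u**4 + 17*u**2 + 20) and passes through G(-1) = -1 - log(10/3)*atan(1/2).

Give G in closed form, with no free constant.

G(u) = log(2*u**4/3 + u**2 + 5/3)*atan(u/2) - 1

G'(u) has the shape v'r + vr' for v = atan(u/2) and r = log(2*u**4/3 + u**2 + 5/3) — it is the derivative of the product v*r.
A general antiderivative is log(2*u**4/3 + u**2 + 5/3)*atan(u/2) + C.
The condition gives C = -1 - log(10/3)*atan(1/2) - (-log(10/3)*atan(1/2)) = -1.
So G(u) = log(2*u**4/3 + u**2 + 5/3)*atan(u/2) - 1.
Check: d/du[log(2*u**4/3 + u**2 + 5/3)*atan(u/2) - 1] = (8*u**5*atan(u/2) + 4*u**4*log(2*u**4/3 + u**2 + 5/3) + 38*u**3*atan(u/2) + 6*u**2*log(2*u**4/3 + u**2 + 5/3) + 24*u*atan(u/2) + 10*log(2*u**4/3 + u**2 + 5/3))/(2*u**6 + 11*u**4 + 17*u**2 + 20), which equals G'(u).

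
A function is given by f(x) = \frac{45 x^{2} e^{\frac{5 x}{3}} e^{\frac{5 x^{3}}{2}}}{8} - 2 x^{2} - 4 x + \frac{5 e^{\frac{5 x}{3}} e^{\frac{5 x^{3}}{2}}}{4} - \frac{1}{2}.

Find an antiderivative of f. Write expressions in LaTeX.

An antiderivative is F(x) = \frac{- 8 x^{3} - 24 x^{2} - 6 x + 9 e^{\frac{5 x^{3}}{2} + \frac{5 x}{3}} - 18}{12}.

The integrand splits into summands that can be handled one at a time.
Check: d/dx[\frac{- 8 x^{3} - 24 x^{2} - 6 x + 9 e^{\frac{5 x^{3}}{2} + \frac{5 x}{3}} - 18}{12}] = \frac{45 x^{2} e^{\frac{5 x}{3}} e^{\frac{5 x^{3}}{2}}}{8} - 2 x^{2} - 4 x + \frac{5 e^{\frac{5 x}{3}} e^{\frac{5 x^{3}}{2}}}{4} - \frac{1}{2} = f(x).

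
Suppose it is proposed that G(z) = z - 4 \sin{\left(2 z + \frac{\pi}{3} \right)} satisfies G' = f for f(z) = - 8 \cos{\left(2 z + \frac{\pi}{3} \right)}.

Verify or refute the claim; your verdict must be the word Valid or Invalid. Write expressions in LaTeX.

Invalid: d/dz[G] - f = 1, which is not 0.

d/dz[G] = 1 - 8 \cos{\left(2 z + \frac{\pi}{3} \right)}
d/dz[G] - f(z) = 1 != 0.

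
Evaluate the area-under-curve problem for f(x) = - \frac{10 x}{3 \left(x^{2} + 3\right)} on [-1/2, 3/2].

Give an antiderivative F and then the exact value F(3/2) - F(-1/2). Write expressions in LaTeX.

The substitution u = 2 x^{2} + 6 works: f is exactly (dF/du)*(du/dx) for that inner function.
F(x) = - \frac{5 \log{\left(2 x^{2} + 6 \right)}}{3} is an antiderivative of f.
Check: d/dx[- \frac{5 \log{\left(2 x^{2} + 6 \right)}}{3}] = - \frac{10 x}{3 x^{2} + 9}, which equals f(x).
F(3/2) = - \frac{5 \log{\left(\frac{21}{2} \right)}}{3}; F(-1/2) = - \frac{5 \log{\left(\frac{13}{2} \right)}}{3}.
Integral = F(3/2) - F(-1/2) = - \frac{5 \log{\left(\frac{21}{2} \right)}}{3} + \frac{5 \log{\left(\frac{13}{2} \right)}}{3}.

Antiderivative: F(x) = - \frac{5 \log{\left(2 x^{2} + 6 \right)}}{3}; value = - \frac{5 \log{\left(\frac{21}{2} \right)}}{3} + \frac{5 \log{\left(\frac{13}{2} \right)}}{3}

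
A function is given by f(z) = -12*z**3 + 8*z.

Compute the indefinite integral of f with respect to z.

F(z) = -3*z**4 + 4*z**2 + C

f matches the chain-rule pattern g'(h)*h' with inner function h(z) = 2 - 3*z**2; substituting u = h(z) collapses the integral.
Check: d/dz[-3*z**4 + 4*z**2] = -12*z**3 + 8*z = f(z).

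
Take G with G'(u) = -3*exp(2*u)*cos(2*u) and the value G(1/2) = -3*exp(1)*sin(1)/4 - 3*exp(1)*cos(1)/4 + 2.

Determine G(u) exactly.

G(u) = -3*exp(2*u)*sin(2*u)/4 - 3*exp(2*u)*cos(2*u)/4 + 2

Recover the given G'(u) by differentiating a candidate G(u); any mismatch rules it out.
A general antiderivative is -3*exp(2*u)*sin(2*u)/4 - 3*exp(2*u)*cos(2*u)/4 + C.
The condition gives C = -3*exp(1)*sin(1)/4 - 3*exp(1)*cos(1)/4 + 2 - (-3*exp(1)*sin(1)/4 - 3*exp(1)*cos(1)/4) = 2.
So G(u) = -3*exp(2*u)*sin(2*u)/4 - 3*exp(2*u)*cos(2*u)/4 + 2.
Check: d/du[-3*exp(2*u)*sin(2*u)/4 - 3*exp(2*u)*cos(2*u)/4 + 2] = -3*exp(2*u)*cos(2*u) = G'(u).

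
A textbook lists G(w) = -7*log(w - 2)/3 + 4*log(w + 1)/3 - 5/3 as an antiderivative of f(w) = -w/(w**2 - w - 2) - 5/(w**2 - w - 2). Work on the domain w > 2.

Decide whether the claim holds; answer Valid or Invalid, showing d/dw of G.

d/dw[G] = (-w - 5)/(w**2 - w - 2)
This equals f(w) exactly, so the claim holds.

Valid - differentiating G returns exactly f.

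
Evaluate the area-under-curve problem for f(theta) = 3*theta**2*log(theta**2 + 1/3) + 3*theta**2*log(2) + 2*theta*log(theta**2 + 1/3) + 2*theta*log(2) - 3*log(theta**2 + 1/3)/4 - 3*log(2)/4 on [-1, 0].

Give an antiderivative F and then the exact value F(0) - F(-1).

Integrate term by term and add the pieces.
F(theta) = theta**3*log(theta**2 + 1/3) - 2*theta**3/3 + theta**3*log(2) + theta**2*log(theta**2 + 1/3) - theta**2 + theta**2*log(2) - 3*theta*log(theta**2 + 1/3)/4 - 3*theta*log(2)/4 + 13*theta/6 + log(theta**2 + 1/3)/3 - 13*sqrt(3)*atan(sqrt(3)*theta)/18 is an antiderivative of f.
Check: d/dtheta[theta**3*log(theta**2 + 1/3) - 2*theta**3/3 + theta**3*log(2) + theta**2*log(theta**2 + 1/3) - theta**2 + theta**2*log(2) - 3*theta*log(theta**2 + 1/3)/4 - 3*theta*log(2)/4 + 13*theta/6 + log(theta**2 + 1/3)/3 - 13*sqrt(3)*atan(sqrt(3)*theta)/18] = 3*theta**2*log(theta**2 + 1/3) + 3*theta**2*log(2) + 2*theta*log(theta**2 + 1/3) + 2*theta*log(2) - 3*log(theta**2 + 1/3)/4 - 3*log(2)/4 = f(theta).
F(0) = -log(3)/3; F(-1) = -5/2 + 13*log(4/3)/12 + 3*log(2)/4 + 13*sqrt(3)*pi/54.
Integral = F(0) - F(-1) = -13*sqrt(3)*pi/54 - 3*log(8/3)/4 - log(3)/3 - log(4/3)/3 + 5/2.

Antiderivative: F(theta) = theta**3*log(theta**2 + 1/3) - 2*theta**3/3 + theta**3*log(2) + theta**2*log(theta**2 + 1/3) - theta**2 + theta**2*log(2) - 3*theta*log(theta**2 + 1/3)/4 - 3*theta*log(2)/4 + 13*theta/6 + log(theta**2 + 1/3)/3 - 13*sqrt(3)*atan(sqrt(3)*theta)/18; value = -13*sqrt(3)*pi/54 - 3*log(8/3)/4 - log(3)/3 - log(4/3)/3 + 5/2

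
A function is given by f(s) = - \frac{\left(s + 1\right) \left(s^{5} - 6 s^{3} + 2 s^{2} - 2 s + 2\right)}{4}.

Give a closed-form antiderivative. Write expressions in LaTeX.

A first test for any F(s): its s-derivative must equal f(s) identically.
Check: d/ds[\frac{s \left(- 30 s^{6} - 35 s^{5} + 252 s^{4} + 210 s^{3} - 420\right)}{840}] = - \frac{s^{6}}{4} - \frac{s^{5}}{4} + \frac{3 s^{4}}{2} + s^{3} - \frac{1}{2}, which equals f(s).

An antiderivative is F(s) = \frac{s \left(- 30 s^{6} - 35 s^{5} + 252 s^{4} + 210 s^{3} - 420\right)}{840}.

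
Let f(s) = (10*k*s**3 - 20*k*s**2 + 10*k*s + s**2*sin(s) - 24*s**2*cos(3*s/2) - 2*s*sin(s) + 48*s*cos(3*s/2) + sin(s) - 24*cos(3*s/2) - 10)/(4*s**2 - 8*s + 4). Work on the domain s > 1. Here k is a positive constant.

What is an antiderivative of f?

An antiderivative is F(s) = 5*k*s**2/4 - 4*sin(3*s/2) - cos(s)/4 + 5/(2*s - 2).

An antiderivative F(s) passes only if d/ds[F] lands on f(s) exactly.
Check: d/ds[5*k*s**2/4 - 4*sin(3*s/2) - cos(s)/4 + 5/(2*s - 2)] = (10*k*s**3 - 20*k*s**2 + 10*k*s + s**2*sin(s) - 24*s**2*cos(3*s/2) - 2*s*sin(s) + 48*s*cos(3*s/2) + sin(s) - 24*cos(3*s/2) - 10)/(4*s**2 - 8*s + 4) = f(s).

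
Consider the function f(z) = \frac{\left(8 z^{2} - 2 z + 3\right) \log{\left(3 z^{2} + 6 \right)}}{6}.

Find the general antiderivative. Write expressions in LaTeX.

Check any antiderivative F(z) by computing F'(z) and comparing it with f(z).
Check: d/dz[\frac{4 z^{3} \log{\left(z^{2} + 2 \right)}}{9} - \frac{8 z^{3}}{27} + \frac{4 z^{3} \log{\left(3 \right)}}{9} - \frac{z^{2} \log{\left(z^{2} + 2 \right)}}{6} - \frac{z^{2} \log{\left(3 \right)}}{6} + \frac{z^{2}}{6} + \frac{z \log{\left(z^{2} + 2 \right)}}{2} + \frac{z \log{\left(3 \right)}}{2} + \frac{7 z}{9} - \frac{\log{\left(z^{2} + 2 \right)}}{3} - \frac{7 \sqrt{2} \operatorname{atan}{\left(\frac{\sqrt{2} z}{2} \right)}}{9}] = \frac{4 z^{2} \log{\left(z^{2} + 2 \right)}}{3} + \frac{4 z^{2} \log{\left(3 \right)}}{3} - \frac{z \log{\left(z^{2} + 2 \right)}}{3} - \frac{z \log{\left(3 \right)}}{3} + \frac{\log{\left(z^{2} + 2 \right)}}{2} + \frac{\log{\left(3 \right)}}{2}, which equals f(z).

F(z) = \frac{4 z^{3} \log{\left(z^{2} + 2 \right)}}{9} - \frac{8 z^{3}}{27} + \frac{4 z^{3} \log{\left(3 \right)}}{9} - \frac{z^{2} \log{\left(z^{2} + 2 \right)}}{6} - \frac{z^{2} \log{\left(3 \right)}}{6} + \frac{z^{2}}{6} + \frac{z \log{\left(z^{2} + 2 \right)}}{2} + \frac{z \log{\left(3 \right)}}{2} + \frac{7 z}{9} - \frac{\log{\left(z^{2} + 2 \right)}}{3} - \frac{7 \sqrt{2} \operatorname{atan}{\left(\frac{\sqrt{2} z}{2} \right)}}{9} + C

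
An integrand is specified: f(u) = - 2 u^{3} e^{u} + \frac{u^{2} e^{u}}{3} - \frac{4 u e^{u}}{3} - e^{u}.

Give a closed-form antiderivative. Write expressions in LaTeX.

f has the shape v'r + vr' for v = - 2 u^{3} + \frac{19 u^{2}}{3} - 14 u + 13 and r = e^{u} — it is the derivative of the product v*r.
Check: d/du[\frac{\left(- 6 u^{3} + 19 u^{2} - 42 u + 39\right) e^{u}}{3}] = - 2 u^{3} e^{u} + \frac{u^{2} e^{u}}{3} - \frac{4 u e^{u}}{3} - e^{u} = f(u).

An antiderivative is F(u) = \frac{\left(- 6 u^{3} + 19 u^{2} - 42 u + 39\right) e^{u}}{3}.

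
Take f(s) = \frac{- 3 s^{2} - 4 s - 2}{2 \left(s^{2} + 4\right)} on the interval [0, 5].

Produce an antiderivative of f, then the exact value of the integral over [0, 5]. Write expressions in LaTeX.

Antiderivative: F(s) = - \frac{3 s + 2 \log{\left(s^{2} + 4 \right)} - 5 \operatorname{atan}{\left(\frac{s}{2} \right)}}{2}; value = - \frac{15}{2} - \log{\left(29 \right)} + \log{\left(4 \right)} + \frac{5 \operatorname{atan}{\left(\frac{5}{2} \right)}}{2}

Recover f(s) by differentiating a candidate F(s); any mismatch rules it out.
F(s) = - \frac{3 s + 2 \log{\left(s^{2} + 4 \right)} - 5 \operatorname{atan}{\left(\frac{s}{2} \right)}}{2} is an antiderivative of f.
Check: d/ds[- \frac{3 s + 2 \log{\left(s^{2} + 4 \right)} - 5 \operatorname{atan}{\left(\frac{s}{2} \right)}}{2}] = \frac{- 3 s^{2} - 4 s - 2}{2 s^{2} + 8}, which equals f(s).
F(5) = - \frac{15}{2} - \log{\left(29 \right)} + \frac{5 \operatorname{atan}{\left(\frac{5}{2} \right)}}{2}; F(0) = - \log{\left(4 \right)}.
Integral = F(5) - F(0) = - \frac{15}{2} - \log{\left(29 \right)} + \log{\left(4 \right)} + \frac{5 \operatorname{atan}{\left(\frac{5}{2} \right)}}{2}.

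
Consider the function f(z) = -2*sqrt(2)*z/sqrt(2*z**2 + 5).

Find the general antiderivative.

F(z) = -sqrt(2)*sqrt(2*z**2 + 5) + C

f matches the chain-rule pattern g'(h)*h' with inner function h(z) = z**2 + 5/2; substituting u = h(z) collapses the integral.
Check: d/dz[-sqrt(2)*sqrt(2*z**2 + 5)] = -2*sqrt(2)*z/sqrt(2*z**2 + 5) = f(z).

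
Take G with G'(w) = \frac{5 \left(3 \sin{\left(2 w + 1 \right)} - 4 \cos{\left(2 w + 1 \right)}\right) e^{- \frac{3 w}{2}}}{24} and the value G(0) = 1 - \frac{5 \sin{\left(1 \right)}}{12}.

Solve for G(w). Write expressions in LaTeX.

G'(w) has the shape u'v + uv' for u = - \frac{5 e^{- \frac{3 w}{2}}}{12} and v = \sin{\left(2 w + 1 \right)} — it is the derivative of the product u*v.
A general antiderivative is - \frac{5 e^{- \frac{3 w}{2}} \sin{\left(2 w + 1 \right)}}{12} + C.
The condition gives C = 1 - \frac{5 \sin{\left(1 \right)}}{12} - (- \frac{5 \sin{\left(1 \right)}}{12}) = 1.
So G(w) = \frac{\left(12 e^{\frac{3 w}{2}} - 5 \sin{\left(2 w + 1 \right)}\right) e^{- \frac{3 w}{2}}}{12}.
Check: d/dw[\frac{\left(12 e^{\frac{3 w}{2}} - 5 \sin{\left(2 w + 1 \right)}\right) e^{- \frac{3 w}{2}}}{12}] = \frac{\left(15 \sin{\left(2 w + 1 \right)} - 20 \cos{\left(2 w + 1 \right)}\right) e^{- \frac{3 w}{2}}}{24}, which equals G'(w).

G(w) = \frac{\left(12 e^{\frac{3 w}{2}} - 5 \sin{\left(2 w + 1 \right)}\right) e^{- \frac{3 w}{2}}}{12}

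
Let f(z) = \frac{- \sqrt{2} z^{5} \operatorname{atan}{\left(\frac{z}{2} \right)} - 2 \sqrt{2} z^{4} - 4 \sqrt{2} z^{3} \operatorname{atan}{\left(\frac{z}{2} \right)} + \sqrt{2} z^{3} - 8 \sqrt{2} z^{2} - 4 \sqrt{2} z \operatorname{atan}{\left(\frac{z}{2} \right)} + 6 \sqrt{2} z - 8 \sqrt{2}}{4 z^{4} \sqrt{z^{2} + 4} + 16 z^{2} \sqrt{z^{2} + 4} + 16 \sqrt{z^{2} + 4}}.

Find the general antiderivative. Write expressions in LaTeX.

Recognize the product-rule pattern: f = u'v + uv' with u = - \sqrt{\frac{z^{2}}{2} + 2}, v = \frac{\operatorname{atan}{\left(\frac{z}{2} \right)}}{2} + \frac{1}{2 \left(z^{2} + 2\right)}, so integration by parts undoes it.
Check: d/dz[- \frac{\sqrt{2} \sqrt{z^{2} + 4} \left(z^{2} \operatorname{atan}{\left(\frac{z}{2} \right)} + 2 \operatorname{atan}{\left(\frac{z}{2} \right)} + 1\right)}{4 \left(z^{2} + 2\right)}] = \frac{- \sqrt{2} z^{5} \operatorname{atan}{\left(\frac{z}{2} \right)} - 2 \sqrt{2} z^{4} - 4 \sqrt{2} z^{3} \operatorname{atan}{\left(\frac{z}{2} \right)} + \sqrt{2} z^{3} - 8 \sqrt{2} z^{2} - 4 \sqrt{2} z \operatorname{atan}{\left(\frac{z}{2} \right)} + 6 \sqrt{2} z - 8 \sqrt{2}}{4 z^{4} \sqrt{z^{2} + 4} + 16 z^{2} \sqrt{z^{2} + 4} + 16 \sqrt{z^{2} + 4}} = f(z).

F(z) = - \frac{\sqrt{2} \sqrt{z^{2} + 4} \left(z^{2} \operatorname{atan}{\left(\frac{z}{2} \right)} + 2 \operatorname{atan}{\left(\frac{z}{2} \right)} + 1\right)}{4 \left(z^{2} + 2\right)} + C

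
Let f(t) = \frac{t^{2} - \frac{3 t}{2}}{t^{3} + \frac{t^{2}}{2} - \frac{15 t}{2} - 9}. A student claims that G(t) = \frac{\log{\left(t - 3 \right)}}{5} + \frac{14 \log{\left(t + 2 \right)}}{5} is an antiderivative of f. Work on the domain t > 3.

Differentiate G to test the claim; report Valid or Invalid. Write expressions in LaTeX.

Invalid: d/dt[G] - f = \frac{4}{2 t + 3}, which is not 0.

d/dt[G] = \frac{3 t - 8}{t^{2} - t - 6}
d/dt[G] - f(t) = \frac{4}{2 t + 3} != 0.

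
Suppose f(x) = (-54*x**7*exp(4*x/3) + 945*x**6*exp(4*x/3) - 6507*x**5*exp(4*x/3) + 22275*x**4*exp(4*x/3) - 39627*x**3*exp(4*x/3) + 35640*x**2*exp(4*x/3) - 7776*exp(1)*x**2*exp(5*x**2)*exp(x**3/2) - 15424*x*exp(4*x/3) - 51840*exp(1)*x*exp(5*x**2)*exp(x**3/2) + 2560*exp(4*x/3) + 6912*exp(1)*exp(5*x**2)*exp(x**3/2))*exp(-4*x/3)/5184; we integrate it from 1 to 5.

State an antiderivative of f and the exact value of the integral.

Check any antiderivative F(x) by computing F'(x) and comparing it with f(x).
F(x) = -x**8/768 + 5*x**7/192 - 241*x**6/1152 + 55*x**5/64 - 4403*x**4/2304 + 55*x**3/24 - 241*x**2/162 + 40*x/81 - exp(1)*exp(-4*x/3)*exp(5*x**2)*exp(x**3/2) is an antiderivative of f.
Check: d/dx[-x**8/768 + 5*x**7/192 - 241*x**6/1152 + 55*x**5/64 - 4403*x**4/2304 + 55*x**3/24 - 241*x**2/162 + 40*x/81 - exp(1)*exp(-4*x/3)*exp(5*x**2)*exp(x**3/2)] = (-54*x**7*exp(4*x/3) + 945*x**6*exp(4*x/3) - 6507*x**5*exp(4*x/3) + 22275*x**4*exp(4*x/3) - 39627*x**3*exp(4*x/3) + 35640*x**2*exp(4*x/3) - 7776*exp(1)*x**2*exp(5*x**2)*exp(x**3/2) - 15424*x*exp(4*x/3) - 51840*exp(1)*x*exp(5*x**2)*exp(x**3/2) + 2560*exp(4*x/3) + 6912*exp(1)*exp(5*x**2)*exp(x**3/2))*exp(-4*x/3)/5184 = f(x).
F(5) = -exp(1091/6); F(1) = 5/81 - exp(31/6).
Integral = F(5) - F(1) = -exp(1091/6) - 5/81 + exp(31/6).

Antiderivative: F(x) = -x**8/768 + 5*x**7/192 - 241*x**6/1152 + 55*x**5/64 - 4403*x**4/2304 + 55*x**3/24 - 241*x**2/162 + 40*x/81 - exp(1)*exp(-4*x/3)*exp(5*x**2)*exp(x**3/2); value = -exp(1091/6) - 5/81 + exp(31/6)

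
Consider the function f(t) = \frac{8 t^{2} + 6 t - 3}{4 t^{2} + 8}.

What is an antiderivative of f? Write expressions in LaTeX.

An antiderivative F(t) passes only if d/dt[F] lands on f(t) exactly.
Check: d/dt[2 t + \frac{3 \log{\left(t^{2} + 2 \right)}}{4} - \frac{19 \sqrt{2} \operatorname{atan}{\left(\frac{\sqrt{2} t}{2} \right)}}{8}] = \frac{8 t^{2} + 6 t - 3}{4 t^{2} + 8} = f(t).

An antiderivative is F(t) = 2 t + \frac{3 \log{\left(t^{2} + 2 \right)}}{4} - \frac{19 \sqrt{2} \operatorname{atan}{\left(\frac{\sqrt{2} t}{2} \right)}}{8}.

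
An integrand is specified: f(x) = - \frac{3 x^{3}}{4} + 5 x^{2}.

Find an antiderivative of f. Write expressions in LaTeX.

The integrand splits into summands that can be handled one at a time.
Check: d/dx[- \frac{x^{3} \left(9 x - 80\right)}{48}] = - \frac{3 x^{3}}{4} + 5 x^{2} = f(x).

An antiderivative is F(x) = - \frac{x^{3} \left(9 x - 80\right)}{48}.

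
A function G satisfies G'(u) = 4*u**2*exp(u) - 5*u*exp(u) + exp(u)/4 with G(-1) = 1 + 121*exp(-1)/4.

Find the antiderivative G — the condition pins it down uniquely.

G(u) = (16*u**2 - 52*u + 53)*exp(u)/4 + 1

G'(u) has the shape v'r + vr' for v = 4*u**2 - 13*u + 53/4 and r = exp(u) — it is the derivative of the product v*r.
A general antiderivative is (16*u**2 - 52*u + 53)*exp(u)/4 + C.
The condition gives C = 1 + 121*exp(-1)/4 - (121*exp(-1)/4) = 1.
So G(u) = (16*u**2 - 52*u + 53)*exp(u)/4 + 1.
Check: d/du[(16*u**2 - 52*u + 53)*exp(u)/4 + 1] = 4*u**2*exp(u) - 5*u*exp(u) + exp(u)/4 = G'(u).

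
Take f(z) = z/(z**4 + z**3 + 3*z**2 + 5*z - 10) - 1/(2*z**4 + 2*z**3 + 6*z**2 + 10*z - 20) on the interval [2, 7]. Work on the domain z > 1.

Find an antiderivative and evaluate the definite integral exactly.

Antiderivative: F(z) = (30*log(z - 1) + 100*log(z + 2) - 65*log(z**2 + 5) + 34*sqrt(5)*atan(sqrt(5)*z/5))/1080; value = -13*log(54)/216 - 5*log(4)/54 - 17*sqrt(5)*atan(2*sqrt(5)/5)/540 + log(6)/36 + 17*sqrt(5)*atan(7*sqrt(5)/5)/540 + 11*log(9)/72

The denominator factors as 2*(z - 1)*(z + 2)*(z**2 + 5); partial fractions split f into directly integrable pieces: -(13*z - 17)/(108*(z**2 + 5)) + 5/(54*(z + 2)) + 1/(36*(z - 1)).
F(z) = (30*log(z - 1) + 100*log(z + 2) - 65*log(z**2 + 5) + 34*sqrt(5)*atan(sqrt(5)*z/5))/1080 is an antiderivative of f.
Check: d/dz[(30*log(z - 1) + 100*log(z + 2) - 65*log(z**2 + 5) + 34*sqrt(5)*atan(sqrt(5)*z/5))/1080] = (2*z - 1)/(2*z**4 + 2*z**3 + 6*z**2 + 10*z - 20), which equals f(z).
F(7) = -13*log(54)/216 + log(6)/36 + 17*sqrt(5)*atan(7*sqrt(5)/5)/540 + 5*log(9)/54; F(2) = -13*log(9)/216 + 17*sqrt(5)*atan(2*sqrt(5)/5)/540 + 5*log(4)/54.
Integral = F(7) - F(2) = -13*log(54)/216 - 5*log(4)/54 - 17*sqrt(5)*atan(2*sqrt(5)/5)/540 + log(6)/36 + 17*sqrt(5)*atan(7*sqrt(5)/5)/540 + 11*log(9)/72.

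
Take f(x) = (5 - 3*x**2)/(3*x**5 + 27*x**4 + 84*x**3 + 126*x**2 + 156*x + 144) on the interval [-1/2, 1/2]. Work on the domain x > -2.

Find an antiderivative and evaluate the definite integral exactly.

Antiderivative: F(x) = (-21*log(x + 2) + 72*log(x + 3) - 43*log(x + 4) - 4*log(x**2 + 2) + sqrt(2)*atan(sqrt(2)*x/2))/108; value = -31*log(5/2)/36 - 43*log(9/2)/108 + sqrt(2)*atan(sqrt(2)/4)/54 + 7*log(3/2)/36 + 115*log(7/2)/108

Factor the denominator (3*(x + 2)*(x + 3)*(x + 4)*(x**2 + 2)) and decompose: f = -(4*x - 1)/(54*(x**2 + 2)) - 43/(108*(x + 4)) + 2/(3*(x + 3)) - 7/(36*(x + 2)); each piece integrates to a log, atan, or power term.
F(x) = (-21*log(x + 2) + 72*log(x + 3) - 43*log(x + 4) - 4*log(x**2 + 2) + sqrt(2)*atan(sqrt(2)*x/2))/108 is an antiderivative of f.
Check: d/dx[(-21*log(x + 2) + 72*log(x + 3) - 43*log(x + 4) - 4*log(x**2 + 2) + sqrt(2)*atan(sqrt(2)*x/2))/108] = (5 - 3*x**2)/(3*x**5 + 27*x**4 + 84*x**3 + 126*x**2 + 156*x + 144) = f(x).
F(1/2) = -43*log(9/2)/108 - 7*log(5/2)/36 - log(9/4)/27 + sqrt(2)*atan(sqrt(2)/4)/108 + 2*log(7/2)/3; F(-1/2) = -43*log(7/2)/108 - 7*log(3/2)/36 - log(9/4)/27 - sqrt(2)*atan(sqrt(2)/4)/108 + 2*log(5/2)/3.
Integral = F(1/2) - F(-1/2) = -31*log(5/2)/36 - 43*log(9/2)/108 + sqrt(2)*atan(sqrt(2)/4)/54 + 7*log(3/2)/36 + 115*log(7/2)/108.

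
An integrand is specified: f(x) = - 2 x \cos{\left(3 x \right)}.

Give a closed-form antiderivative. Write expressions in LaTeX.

An antiderivative is F(x) = - \frac{2 x \sin{\left(3 x \right)}}{3} - \frac{2 \cos{\left(3 x \right)}}{9}.

A first test for any F(x): its x-derivative must equal f(x) identically.
Check: d/dx[- \frac{2 x \sin{\left(3 x \right)}}{3} - \frac{2 \cos{\left(3 x \right)}}{9}] = - 2 x \cos{\left(3 x \right)} = f(x).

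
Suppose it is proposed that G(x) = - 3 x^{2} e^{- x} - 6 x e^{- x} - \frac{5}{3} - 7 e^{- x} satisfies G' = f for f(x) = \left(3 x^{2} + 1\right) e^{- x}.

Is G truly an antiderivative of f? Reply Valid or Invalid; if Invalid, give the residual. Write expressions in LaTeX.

d/dx[G] = \left(3 x^{2} + 1\right) e^{- x}
This equals f(x) exactly, so the claim holds.

Valid - differentiating G returns exactly f.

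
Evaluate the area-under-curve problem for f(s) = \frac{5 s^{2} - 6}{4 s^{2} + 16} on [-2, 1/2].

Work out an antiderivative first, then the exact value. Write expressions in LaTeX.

Whatever form F(s) takes, F'(s) = f(s) is non-negotiable.
F(s) = \frac{5 s}{4} - \frac{13 \operatorname{atan}{\left(\frac{s}{2} \right)}}{4} is an antiderivative of f.
Check: d/ds[\frac{5 s}{4} - \frac{13 \operatorname{atan}{\left(\frac{s}{2} \right)}}{4}] = \frac{5 s^{2} - 6}{4 s^{2} + 16} = f(s).
F(1/2) = \frac{5}{8} - \frac{13 \operatorname{atan}{\left(\frac{1}{4} \right)}}{4}; F(-2) = - \frac{5}{2} + \frac{13 \pi}{16}.
Integral = F(1/2) - F(-2) = - \frac{13 \pi}{16} - \frac{13 \operatorname{atan}{\left(\frac{1}{4} \right)}}{4} + \frac{25}{8}.

Antiderivative: F(s) = \frac{5 s}{4} - \frac{13 \operatorname{atan}{\left(\frac{s}{2} \right)}}{4}; value = - \frac{13 \pi}{16} - \frac{13 \operatorname{atan}{\left(\frac{1}{4} \right)}}{4} + \frac{25}{8}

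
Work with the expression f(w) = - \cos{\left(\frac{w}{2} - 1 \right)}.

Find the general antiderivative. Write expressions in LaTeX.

F(w) = - 2 \sin{\left(\frac{w}{2} - 1 \right)} + C

Any candidate F(w) must reproduce f(w) exactly when differentiated.
Check: d/dw[- 2 \sin{\left(\frac{w}{2} - 1 \right)}] = - \cos{\left(\frac{w}{2} - 1 \right)} = f(w).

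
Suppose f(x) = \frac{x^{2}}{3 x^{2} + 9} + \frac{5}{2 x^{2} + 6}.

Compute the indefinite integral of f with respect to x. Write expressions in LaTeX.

The integrand splits into summands that can be handled one at a time.
Check: d/dx[\frac{x}{3} + \frac{\sqrt{3} \operatorname{atan}{\left(\frac{\sqrt{3} x}{3} \right)}}{2}] = \frac{2 x^{2} + 15}{6 x^{2} + 18}, which equals f(x).

F(x) = \frac{x}{3} + \frac{\sqrt{3} \operatorname{atan}{\left(\frac{\sqrt{3} x}{3} \right)}}{2} + C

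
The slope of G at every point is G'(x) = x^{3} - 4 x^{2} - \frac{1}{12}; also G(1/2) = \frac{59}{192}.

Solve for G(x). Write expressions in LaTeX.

G(x) = \frac{3 x^{4} - 16 x^{3} - x + 6}{12}

Integrate term by term and add the pieces.
A general antiderivative is \frac{x^{4}}{4} - \frac{4 x^{3}}{3} - \frac{x}{12} - \frac{3}{2} + C.
The condition gives C = \frac{59}{192} - (- \frac{325}{192}) = 2.
So G(x) = \frac{3 x^{4} - 16 x^{3} - x + 6}{12}.
Check: d/dx[\frac{3 x^{4} - 16 x^{3} - x + 6}{12}] = x^{3} - 4 x^{2} - \frac{1}{12} = G'(x).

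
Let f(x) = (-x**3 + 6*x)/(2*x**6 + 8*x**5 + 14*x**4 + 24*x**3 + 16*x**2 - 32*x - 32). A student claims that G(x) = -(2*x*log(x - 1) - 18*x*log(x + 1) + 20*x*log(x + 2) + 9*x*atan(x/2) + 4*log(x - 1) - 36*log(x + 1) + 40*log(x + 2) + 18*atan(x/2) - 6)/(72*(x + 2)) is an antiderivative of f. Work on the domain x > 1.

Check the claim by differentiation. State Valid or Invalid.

Invalid: d/dx[G] - f = -1/(18*x - 18), which is not 0.

d/dx[G] = (-x**5 - 5*x**4 - 21*x**3 - 24*x**2 + 22*x - 16)/(18*x**6 + 72*x**5 + 126*x**4 + 216*x**3 + 144*x**2 - 288*x - 288)
d/dx[G] - f(x) = -1/(18*x - 18) != 0.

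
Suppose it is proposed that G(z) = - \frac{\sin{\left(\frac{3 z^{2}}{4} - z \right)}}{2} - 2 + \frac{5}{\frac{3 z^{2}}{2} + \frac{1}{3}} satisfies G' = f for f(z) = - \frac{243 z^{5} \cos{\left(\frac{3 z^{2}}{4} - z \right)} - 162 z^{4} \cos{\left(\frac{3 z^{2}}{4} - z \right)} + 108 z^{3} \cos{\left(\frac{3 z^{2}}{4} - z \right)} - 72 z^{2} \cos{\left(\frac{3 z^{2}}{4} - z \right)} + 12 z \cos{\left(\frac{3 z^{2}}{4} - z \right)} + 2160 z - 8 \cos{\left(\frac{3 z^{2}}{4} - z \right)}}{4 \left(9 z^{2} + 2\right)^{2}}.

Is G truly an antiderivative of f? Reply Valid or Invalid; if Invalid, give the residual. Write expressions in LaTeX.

d/dz[G] = \frac{- 243 z^{5} \cos{\left(\frac{3 z^{2}}{4} - z \right)} + 162 z^{4} \cos{\left(\frac{3 z^{2}}{4} - z \right)} - 108 z^{3} \cos{\left(\frac{3 z^{2}}{4} - z \right)} + 72 z^{2} \cos{\left(\frac{3 z^{2}}{4} - z \right)} - 12 z \cos{\left(\frac{3 z^{2}}{4} - z \right)} - 2160 z + 8 \cos{\left(\frac{3 z^{2}}{4} - z \right)}}{324 z^{4} + 144 z^{2} + 16}
This equals f(z) exactly, so the claim holds.

Valid. The derivative of G reproduces f.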